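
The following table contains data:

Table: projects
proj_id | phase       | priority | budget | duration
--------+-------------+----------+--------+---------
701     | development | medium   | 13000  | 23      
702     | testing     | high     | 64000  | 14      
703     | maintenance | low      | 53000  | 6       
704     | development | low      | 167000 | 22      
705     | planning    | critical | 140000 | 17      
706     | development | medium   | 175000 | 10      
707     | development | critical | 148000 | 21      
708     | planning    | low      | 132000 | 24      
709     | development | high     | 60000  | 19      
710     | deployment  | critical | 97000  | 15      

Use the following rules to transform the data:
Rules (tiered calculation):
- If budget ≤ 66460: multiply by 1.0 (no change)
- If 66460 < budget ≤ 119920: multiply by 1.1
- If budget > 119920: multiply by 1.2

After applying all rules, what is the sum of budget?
1211100.0

Step 1: Tier 1 (budget ≤ 66460): 4 records, sum = 190000 × 1.0 = 190000.0
Step 2: Tier 2 (66460 < budget ≤ 119920): 1 records, sum = 97000 × 1.1 = 106700.0
Step 3: Tier 3 (budget > 119920): 5 records, sum = 762000 × 1.2 = 914400.0
Step 4: Final sum = 190000.0 + 106700.0 + 914400.0 = 1211100.0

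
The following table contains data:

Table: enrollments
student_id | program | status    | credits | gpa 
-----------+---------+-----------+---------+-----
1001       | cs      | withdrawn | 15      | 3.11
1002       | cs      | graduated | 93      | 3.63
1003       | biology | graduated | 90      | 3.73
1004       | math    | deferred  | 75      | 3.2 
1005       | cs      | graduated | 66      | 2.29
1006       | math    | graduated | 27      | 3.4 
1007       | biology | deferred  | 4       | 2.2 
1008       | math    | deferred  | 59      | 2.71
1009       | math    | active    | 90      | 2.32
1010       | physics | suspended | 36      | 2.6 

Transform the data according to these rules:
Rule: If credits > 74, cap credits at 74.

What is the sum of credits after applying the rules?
503

Step 1: 4 records have credits > 74
Step 2: These records originally summed to 348
Step 3: After capping: 4 × 74 = 296
Step 4: Unaffected records sum: 207
Step 5: Final sum = 296 + 207 = 503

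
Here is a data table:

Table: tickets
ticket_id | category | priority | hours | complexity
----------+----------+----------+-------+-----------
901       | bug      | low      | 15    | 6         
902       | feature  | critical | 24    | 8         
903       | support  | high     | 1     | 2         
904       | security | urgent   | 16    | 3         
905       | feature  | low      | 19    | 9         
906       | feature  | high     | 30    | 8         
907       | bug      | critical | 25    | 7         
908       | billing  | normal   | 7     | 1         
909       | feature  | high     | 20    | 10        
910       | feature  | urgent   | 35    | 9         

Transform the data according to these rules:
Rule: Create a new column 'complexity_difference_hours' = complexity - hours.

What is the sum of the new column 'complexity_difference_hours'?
-129

Step 1: For each record, compute complexity - hours
Example calculations:
  6 - 15 = -9
  8 - 24 = -16
  2 - 1 = 1
  ...
Step 2: Sum all derived values
Step 3: Total = -129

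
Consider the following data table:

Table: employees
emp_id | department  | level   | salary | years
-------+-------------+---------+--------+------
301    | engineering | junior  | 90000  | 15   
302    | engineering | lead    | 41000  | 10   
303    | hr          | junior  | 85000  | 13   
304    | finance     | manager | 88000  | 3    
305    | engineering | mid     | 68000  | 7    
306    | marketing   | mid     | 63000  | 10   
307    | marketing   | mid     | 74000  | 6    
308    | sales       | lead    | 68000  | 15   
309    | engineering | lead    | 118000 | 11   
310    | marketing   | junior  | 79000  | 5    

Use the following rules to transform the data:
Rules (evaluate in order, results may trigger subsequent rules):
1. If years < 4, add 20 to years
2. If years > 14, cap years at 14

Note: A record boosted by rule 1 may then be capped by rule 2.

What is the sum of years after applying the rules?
104

Step 1: Apply rule 1 to records with years < 4
  - 1 records get bonus of 20
  - Of these, 1 records then exceed 14 and get capped
Step 2: Apply rule 2 to records with years > 14
  - 2 records (original) are capped
Step 3: Calculate final sum = 104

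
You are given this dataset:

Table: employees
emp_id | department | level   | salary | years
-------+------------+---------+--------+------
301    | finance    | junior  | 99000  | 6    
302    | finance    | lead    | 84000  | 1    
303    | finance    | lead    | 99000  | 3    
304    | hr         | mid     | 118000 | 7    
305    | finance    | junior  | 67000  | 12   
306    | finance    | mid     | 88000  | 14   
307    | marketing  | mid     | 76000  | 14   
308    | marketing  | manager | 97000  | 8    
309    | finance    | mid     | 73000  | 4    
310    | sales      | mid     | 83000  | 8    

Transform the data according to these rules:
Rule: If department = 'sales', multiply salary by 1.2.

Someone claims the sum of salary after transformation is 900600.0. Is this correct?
Yes, the result is correct.

Step 1: Calculate the correct sum after transformation
Step 2: Apply multiplier 1.2 to records where department = 'sales'
Step 3: Correct result = 900600.0
Step 4: Claimed result = 900600.0
Step 5: 900600.0 = 900600.0 ✓
Conclusion: The claimed result is correct.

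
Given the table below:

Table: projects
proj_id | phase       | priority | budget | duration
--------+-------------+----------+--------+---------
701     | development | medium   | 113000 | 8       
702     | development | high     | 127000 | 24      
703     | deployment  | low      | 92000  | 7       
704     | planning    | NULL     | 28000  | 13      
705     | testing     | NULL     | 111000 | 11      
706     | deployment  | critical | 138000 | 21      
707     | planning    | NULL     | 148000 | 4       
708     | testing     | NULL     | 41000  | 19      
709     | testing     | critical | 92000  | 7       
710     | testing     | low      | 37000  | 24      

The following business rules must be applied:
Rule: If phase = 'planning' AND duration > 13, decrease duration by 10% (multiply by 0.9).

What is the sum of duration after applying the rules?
138

Step 1: Find records where phase = 'planning' AND duration > 13
Step 2: 0 records match, summing to 0
Step 3: After multiplier: 0 × 0.9 = 0.0
Step 4: Unaffected records sum: 138
Step 5: Final sum = 0.0 + 138 = 138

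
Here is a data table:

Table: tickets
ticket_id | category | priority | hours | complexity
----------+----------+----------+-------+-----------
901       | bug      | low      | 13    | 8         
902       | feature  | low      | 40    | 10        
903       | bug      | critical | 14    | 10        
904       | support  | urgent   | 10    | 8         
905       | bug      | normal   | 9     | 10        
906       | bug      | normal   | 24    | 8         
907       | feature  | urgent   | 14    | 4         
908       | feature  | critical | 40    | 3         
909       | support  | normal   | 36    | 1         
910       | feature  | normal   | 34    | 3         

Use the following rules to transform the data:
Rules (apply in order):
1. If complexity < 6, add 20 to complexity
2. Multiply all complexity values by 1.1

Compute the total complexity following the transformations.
159.5

Step 1: Apply Rule 1 - Add 20 to records with complexity < 6
  - 4 records affected: 11 + (4 × 20) = 91
  - Unaffected records: 54
  - Sum after Rule 1: 145
Step 2: Apply Rule 2 - Multiply all by 1.1
  - 145 × 1.1 = 159.5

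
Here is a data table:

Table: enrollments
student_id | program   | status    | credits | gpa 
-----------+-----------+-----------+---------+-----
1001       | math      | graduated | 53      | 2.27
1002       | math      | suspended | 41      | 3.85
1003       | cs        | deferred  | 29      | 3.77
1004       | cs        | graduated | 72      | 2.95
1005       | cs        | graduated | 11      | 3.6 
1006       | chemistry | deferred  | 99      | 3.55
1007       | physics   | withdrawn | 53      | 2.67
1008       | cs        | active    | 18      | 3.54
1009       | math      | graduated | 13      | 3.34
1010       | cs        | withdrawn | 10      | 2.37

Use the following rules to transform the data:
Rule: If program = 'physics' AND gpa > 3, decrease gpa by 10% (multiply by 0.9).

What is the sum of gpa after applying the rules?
31.91

Step 1: Find records where program = 'physics' AND gpa > 3
Step 2: 0 records match, summing to 0
Step 3: After multiplier: 0 × 0.9 = 0.0
Step 4: Unaffected records sum: 31.91
Step 5: Final sum = 0.0 + 31.91 = 31.91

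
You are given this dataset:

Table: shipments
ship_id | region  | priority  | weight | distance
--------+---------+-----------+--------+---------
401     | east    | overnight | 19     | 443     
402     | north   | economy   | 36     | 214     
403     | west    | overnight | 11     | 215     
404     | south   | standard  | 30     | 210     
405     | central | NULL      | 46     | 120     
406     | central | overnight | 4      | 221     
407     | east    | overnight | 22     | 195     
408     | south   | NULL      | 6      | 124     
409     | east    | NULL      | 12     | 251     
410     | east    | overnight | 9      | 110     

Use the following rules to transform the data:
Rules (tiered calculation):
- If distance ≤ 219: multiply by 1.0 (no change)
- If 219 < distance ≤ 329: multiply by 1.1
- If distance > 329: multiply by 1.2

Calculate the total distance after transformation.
2238.8

Step 1: Tier 1 (distance ≤ 219): 7 records, sum = 1188 × 1.0 = 1188.0
Step 2: Tier 2 (219 < distance ≤ 329): 2 records, sum = 472 × 1.1 = 519.2
Step 3: Tier 3 (distance > 329): 1 records, sum = 443 × 1.2 = 531.6
Step 4: Final sum = 1188.0 + 519.2 + 531.6 = 2238.8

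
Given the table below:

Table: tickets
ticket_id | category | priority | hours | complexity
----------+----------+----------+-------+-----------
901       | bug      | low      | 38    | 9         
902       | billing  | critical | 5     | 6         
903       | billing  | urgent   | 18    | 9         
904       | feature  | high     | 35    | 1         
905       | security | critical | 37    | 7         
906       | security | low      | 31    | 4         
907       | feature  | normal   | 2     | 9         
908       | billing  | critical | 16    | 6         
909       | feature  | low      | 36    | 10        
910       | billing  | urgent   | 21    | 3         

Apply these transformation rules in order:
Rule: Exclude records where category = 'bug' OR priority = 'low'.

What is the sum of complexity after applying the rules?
41

Step 1: Find records where category = 'bug' OR priority = 'low'
Step 2: 3 records match, summing to 23
Step 3: Original sum: 64
Step 4: Remaining sum = 64 - 23 = 41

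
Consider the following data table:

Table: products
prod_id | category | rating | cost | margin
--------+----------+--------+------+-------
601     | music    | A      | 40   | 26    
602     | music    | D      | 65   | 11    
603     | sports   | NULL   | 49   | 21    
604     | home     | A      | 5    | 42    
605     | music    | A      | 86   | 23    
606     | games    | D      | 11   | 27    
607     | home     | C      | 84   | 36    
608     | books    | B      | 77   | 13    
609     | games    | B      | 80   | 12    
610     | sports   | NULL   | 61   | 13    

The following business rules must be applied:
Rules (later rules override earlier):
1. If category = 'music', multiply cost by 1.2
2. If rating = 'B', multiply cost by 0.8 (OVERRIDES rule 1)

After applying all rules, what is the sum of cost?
564.8

Step 1: Rule 2 takes priority for records with rating = 'B'
  - 2 records: 157 × 0.8 = 125.6
Step 2: Rule 1 applies to remaining records with category = 'music'
  - 3 records: 191 × 1.2 = 229.2
Step 3: Other records unchanged: 210
Step 4: Final sum = 125.6 + 229.2 + 210 = 564.8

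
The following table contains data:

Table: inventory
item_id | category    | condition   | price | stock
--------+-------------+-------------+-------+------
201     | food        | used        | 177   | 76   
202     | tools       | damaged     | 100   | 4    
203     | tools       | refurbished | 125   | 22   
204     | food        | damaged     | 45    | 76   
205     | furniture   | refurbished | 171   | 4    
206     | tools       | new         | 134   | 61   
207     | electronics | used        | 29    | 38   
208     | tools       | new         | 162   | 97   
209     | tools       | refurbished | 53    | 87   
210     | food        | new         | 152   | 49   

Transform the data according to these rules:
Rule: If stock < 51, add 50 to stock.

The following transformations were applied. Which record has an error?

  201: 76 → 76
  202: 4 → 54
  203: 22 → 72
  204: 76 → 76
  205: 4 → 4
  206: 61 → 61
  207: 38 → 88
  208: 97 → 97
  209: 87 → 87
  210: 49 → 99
Record 205 has an error. The correct transformed value should be 54, not 4.

Step 1: Check each record against the rule
Step 2: Record 205 has stock = 4
Step 3: Since 4 < 51, the bonus should have been applied
Step 4: Correct value = 54, but claimed value = 4
Conclusion: Record 205 has the error.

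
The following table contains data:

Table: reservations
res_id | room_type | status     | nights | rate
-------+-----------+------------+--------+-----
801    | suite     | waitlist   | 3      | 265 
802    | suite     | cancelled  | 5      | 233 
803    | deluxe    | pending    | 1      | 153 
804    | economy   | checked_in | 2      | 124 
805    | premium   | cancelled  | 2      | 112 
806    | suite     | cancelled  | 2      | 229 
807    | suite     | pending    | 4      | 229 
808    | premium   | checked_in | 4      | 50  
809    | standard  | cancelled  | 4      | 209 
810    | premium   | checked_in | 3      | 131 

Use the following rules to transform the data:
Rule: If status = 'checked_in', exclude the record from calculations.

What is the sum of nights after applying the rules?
21

Step 1: Identify records where status = 'checked_in'
Step 2: The excluded records sum to 9
Step 3: Original total nights = 30
Step 4: Remaining total = 30 - 9 = 21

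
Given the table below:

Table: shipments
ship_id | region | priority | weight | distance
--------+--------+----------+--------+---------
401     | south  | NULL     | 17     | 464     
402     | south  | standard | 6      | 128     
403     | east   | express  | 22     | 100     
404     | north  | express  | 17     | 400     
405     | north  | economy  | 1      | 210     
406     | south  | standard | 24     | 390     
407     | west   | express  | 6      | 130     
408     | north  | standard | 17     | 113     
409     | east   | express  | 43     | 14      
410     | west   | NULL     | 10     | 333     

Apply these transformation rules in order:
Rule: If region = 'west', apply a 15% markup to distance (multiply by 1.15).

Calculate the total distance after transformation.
2351.45

Step 1: Records with region = 'west' have total distance = 463
Step 2: Apply multiplier: 463 × 1.15 = 532.45
Step 3: Other records total: 1819
Step 4: Final sum = 532.45 + 1819 = 2351.45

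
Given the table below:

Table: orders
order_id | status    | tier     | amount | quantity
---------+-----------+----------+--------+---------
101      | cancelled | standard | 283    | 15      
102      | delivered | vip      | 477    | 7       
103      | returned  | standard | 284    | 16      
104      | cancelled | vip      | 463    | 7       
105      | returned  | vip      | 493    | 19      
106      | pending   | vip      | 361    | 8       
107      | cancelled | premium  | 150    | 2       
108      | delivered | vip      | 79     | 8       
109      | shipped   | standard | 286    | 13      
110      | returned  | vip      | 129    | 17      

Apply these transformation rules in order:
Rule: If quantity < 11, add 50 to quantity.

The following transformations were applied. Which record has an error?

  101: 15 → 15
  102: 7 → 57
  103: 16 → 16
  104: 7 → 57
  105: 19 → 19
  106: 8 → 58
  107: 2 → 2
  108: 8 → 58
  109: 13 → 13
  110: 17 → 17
Record 107 has an error. The correct transformed value should be 52, not 2.

Step 1: Check each record against the rule
Step 2: Record 107 has quantity = 2
Step 3: Since 2 < 11, the bonus should have been applied
Step 4: Correct value = 52, but claimed value = 2
Conclusion: Record 107 has the error.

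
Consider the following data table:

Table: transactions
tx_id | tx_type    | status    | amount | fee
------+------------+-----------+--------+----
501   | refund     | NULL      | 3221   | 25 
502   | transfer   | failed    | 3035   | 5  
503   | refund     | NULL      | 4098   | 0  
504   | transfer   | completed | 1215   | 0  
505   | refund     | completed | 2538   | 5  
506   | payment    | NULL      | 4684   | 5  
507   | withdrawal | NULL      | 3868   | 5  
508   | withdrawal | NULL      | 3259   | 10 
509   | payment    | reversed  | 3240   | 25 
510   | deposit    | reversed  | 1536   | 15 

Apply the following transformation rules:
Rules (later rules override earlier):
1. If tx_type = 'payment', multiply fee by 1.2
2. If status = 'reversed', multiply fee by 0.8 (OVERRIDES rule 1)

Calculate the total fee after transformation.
88.0

Step 1: Rule 2 takes priority for records with status = 'reversed'
  - 2 records: 40 × 0.8 = 32.0
Step 2: Rule 1 applies to remaining records with tx_type = 'payment'
  - 1 records: 5 × 1.2 = 6.0
Step 3: Other records unchanged: 50
Step 4: Final sum = 32.0 + 6.0 + 50 = 88.0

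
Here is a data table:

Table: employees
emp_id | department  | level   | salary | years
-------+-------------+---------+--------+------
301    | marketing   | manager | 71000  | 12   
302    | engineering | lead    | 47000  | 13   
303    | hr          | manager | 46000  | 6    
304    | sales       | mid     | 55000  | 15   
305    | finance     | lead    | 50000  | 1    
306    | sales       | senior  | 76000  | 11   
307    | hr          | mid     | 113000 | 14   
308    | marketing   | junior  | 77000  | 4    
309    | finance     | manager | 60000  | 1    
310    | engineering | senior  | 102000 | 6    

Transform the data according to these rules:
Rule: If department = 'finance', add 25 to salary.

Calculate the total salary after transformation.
697050

Step 1: Count records where department = 'finance': 2
Step 2: Total bonus added: 2 × 25 = 50
Step 3: Original sum of salary: 697000
Step 4: Final sum = 697000 + 50 = 697050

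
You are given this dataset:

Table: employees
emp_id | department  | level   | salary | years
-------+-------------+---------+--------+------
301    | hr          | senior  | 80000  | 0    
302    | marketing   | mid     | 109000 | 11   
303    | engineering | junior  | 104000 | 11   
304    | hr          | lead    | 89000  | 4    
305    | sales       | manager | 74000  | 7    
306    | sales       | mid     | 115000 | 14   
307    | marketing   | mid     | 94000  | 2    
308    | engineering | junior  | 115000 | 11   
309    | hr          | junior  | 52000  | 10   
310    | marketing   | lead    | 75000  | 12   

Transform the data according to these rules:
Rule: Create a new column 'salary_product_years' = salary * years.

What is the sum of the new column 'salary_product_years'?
7700000

Step 1: For each record, compute salary * years
Example calculations:
  80000 * 0 = 0
  109000 * 11 = 1199000
  104000 * 11 = 1144000
  ...
Step 2: Sum all derived values
Step 3: Total = 7700000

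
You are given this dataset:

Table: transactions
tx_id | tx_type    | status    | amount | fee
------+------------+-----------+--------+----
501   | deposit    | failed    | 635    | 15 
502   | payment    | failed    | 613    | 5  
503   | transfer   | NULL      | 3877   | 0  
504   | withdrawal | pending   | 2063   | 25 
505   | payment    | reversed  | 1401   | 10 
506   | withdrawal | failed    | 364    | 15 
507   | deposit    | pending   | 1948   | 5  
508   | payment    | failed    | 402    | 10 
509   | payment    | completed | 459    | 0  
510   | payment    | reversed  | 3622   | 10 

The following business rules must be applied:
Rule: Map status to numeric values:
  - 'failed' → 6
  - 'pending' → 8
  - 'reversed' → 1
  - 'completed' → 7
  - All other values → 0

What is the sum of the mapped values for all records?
49

Step 1: Apply mapping to each record
Step 2: Count by status:
  'failed': 4 records × 6 = 24
  'pending': 2 records × 8 = 16
  'reversed': 2 records × 1 = 2
  'completed': 1 records × 7 = 7
Step 3: Sum all mapped values = 49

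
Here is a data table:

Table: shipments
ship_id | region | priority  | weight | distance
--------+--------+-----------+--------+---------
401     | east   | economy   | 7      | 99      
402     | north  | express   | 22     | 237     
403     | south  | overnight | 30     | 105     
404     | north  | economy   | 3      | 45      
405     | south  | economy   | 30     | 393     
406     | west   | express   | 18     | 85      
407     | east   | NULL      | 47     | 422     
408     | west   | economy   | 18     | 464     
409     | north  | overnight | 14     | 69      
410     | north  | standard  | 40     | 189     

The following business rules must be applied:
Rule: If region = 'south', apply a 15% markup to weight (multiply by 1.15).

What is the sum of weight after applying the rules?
238.0

Step 1: Records with region = 'south' have total weight = 60
Step 2: Apply multiplier: 60 × 1.15 = 69.0
Step 3: Other records total: 169
Step 4: Final sum = 69.0 + 169 = 238.0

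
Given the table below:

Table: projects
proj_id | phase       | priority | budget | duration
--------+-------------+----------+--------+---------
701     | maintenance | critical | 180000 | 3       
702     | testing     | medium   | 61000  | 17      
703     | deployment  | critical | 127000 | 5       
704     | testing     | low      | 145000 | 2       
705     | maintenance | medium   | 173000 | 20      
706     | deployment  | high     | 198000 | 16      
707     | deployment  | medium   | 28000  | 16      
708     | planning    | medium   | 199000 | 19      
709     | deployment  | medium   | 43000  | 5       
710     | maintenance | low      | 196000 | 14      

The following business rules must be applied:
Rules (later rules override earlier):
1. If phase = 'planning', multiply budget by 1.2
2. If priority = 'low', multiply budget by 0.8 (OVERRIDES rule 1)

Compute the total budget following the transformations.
1321600.0

Step 1: Rule 2 takes priority for records with priority = 'low'
  - 2 records: 341000 × 0.8 = 272800.0
Step 2: Rule 1 applies to remaining records with phase = 'planning'
  - 1 records: 199000 × 1.2 = 238800.0
Step 3: Other records unchanged: 810000
Step 4: Final sum = 272800.0 + 238800.0 + 810000 = 1321600.0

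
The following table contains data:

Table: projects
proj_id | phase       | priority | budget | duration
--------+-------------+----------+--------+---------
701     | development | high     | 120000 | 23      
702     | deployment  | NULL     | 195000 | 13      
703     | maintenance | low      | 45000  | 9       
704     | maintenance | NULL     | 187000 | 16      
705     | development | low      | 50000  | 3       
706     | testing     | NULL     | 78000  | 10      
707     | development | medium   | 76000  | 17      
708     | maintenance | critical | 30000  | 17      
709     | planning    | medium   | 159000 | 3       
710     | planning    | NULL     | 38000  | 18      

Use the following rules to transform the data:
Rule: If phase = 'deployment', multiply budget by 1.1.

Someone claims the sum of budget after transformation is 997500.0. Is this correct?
Yes, the result is correct.

Step 1: Calculate the correct sum after transformation
Step 2: Apply multiplier 1.1 to records where phase = 'deployment'
Step 3: Correct result = 997500.0
Step 4: Claimed result = 997500.0
Step 5: 997500.0 = 997500.0 ✓
Conclusion: The claimed result is correct.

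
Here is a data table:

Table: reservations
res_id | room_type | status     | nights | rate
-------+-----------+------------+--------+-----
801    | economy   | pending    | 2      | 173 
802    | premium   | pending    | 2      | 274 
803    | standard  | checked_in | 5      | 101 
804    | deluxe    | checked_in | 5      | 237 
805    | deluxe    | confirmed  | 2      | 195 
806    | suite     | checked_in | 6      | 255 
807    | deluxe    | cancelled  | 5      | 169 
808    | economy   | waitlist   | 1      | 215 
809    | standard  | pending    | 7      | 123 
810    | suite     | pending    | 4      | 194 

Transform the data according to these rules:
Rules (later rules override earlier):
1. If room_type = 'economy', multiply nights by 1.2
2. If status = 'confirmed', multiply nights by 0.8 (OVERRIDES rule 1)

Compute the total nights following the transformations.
39.2

Step 1: Rule 2 takes priority for records with status = 'confirmed'
  - 1 records: 2 × 0.8 = 1.6
Step 2: Rule 1 applies to remaining records with room_type = 'economy'
  - 2 records: 3 × 1.2 = 3.6
Step 3: Other records unchanged: 34
Step 4: Final sum = 1.6 + 3.6 + 34 = 39.2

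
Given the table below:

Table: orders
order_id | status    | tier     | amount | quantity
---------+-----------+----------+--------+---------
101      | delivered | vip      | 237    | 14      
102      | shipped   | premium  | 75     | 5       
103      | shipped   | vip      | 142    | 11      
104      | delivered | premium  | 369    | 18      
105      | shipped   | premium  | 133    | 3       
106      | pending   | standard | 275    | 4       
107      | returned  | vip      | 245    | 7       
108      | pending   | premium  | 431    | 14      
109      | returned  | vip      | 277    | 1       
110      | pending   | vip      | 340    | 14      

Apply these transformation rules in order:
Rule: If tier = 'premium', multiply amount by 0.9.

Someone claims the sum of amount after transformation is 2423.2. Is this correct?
Yes, the result is correct.

Step 1: Calculate the correct sum after transformation
Step 2: Apply multiplier 0.9 to records where tier = 'premium'
Step 3: Correct result = 2423.2
Step 4: Claimed result = 2423.2
Step 5: 2423.2 = 2423.2 ✓
Conclusion: The claimed result is correct.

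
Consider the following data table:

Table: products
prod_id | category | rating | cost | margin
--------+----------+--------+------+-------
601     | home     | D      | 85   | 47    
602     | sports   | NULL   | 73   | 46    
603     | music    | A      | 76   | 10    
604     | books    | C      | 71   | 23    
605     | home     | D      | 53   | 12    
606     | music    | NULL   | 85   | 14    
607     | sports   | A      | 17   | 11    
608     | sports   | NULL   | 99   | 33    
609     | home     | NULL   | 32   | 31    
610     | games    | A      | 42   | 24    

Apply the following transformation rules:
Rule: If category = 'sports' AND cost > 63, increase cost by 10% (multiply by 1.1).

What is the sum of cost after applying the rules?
650.2

Step 1: Find records where category = 'sports' AND cost > 63
Step 2: 2 records match, summing to 172
Step 3: After multiplier: 172 × 1.1 = 189.2
Step 4: Unaffected records sum: 461
Step 5: Final sum = 189.2 + 461 = 650.2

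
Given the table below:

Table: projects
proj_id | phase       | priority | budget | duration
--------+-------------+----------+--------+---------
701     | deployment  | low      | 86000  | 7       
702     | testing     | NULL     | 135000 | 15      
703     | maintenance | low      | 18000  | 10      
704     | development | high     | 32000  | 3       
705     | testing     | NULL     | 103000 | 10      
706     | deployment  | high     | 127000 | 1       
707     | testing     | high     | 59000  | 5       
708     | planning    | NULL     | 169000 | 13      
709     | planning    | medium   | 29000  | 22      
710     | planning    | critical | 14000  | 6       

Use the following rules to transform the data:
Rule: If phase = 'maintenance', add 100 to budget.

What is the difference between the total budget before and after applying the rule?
100

Step 1: Original sum of budget = 772000
Step 2: 1 records have phase = 'maintenance'
Step 3: Each affected record changes by 100
Step 4: Total change = 1 × 100 = 100
Step 5: New sum = 772000 + 100 = 772100
Step 6: Difference = |772100 - 772000| = 100
        (Sum increased by 100)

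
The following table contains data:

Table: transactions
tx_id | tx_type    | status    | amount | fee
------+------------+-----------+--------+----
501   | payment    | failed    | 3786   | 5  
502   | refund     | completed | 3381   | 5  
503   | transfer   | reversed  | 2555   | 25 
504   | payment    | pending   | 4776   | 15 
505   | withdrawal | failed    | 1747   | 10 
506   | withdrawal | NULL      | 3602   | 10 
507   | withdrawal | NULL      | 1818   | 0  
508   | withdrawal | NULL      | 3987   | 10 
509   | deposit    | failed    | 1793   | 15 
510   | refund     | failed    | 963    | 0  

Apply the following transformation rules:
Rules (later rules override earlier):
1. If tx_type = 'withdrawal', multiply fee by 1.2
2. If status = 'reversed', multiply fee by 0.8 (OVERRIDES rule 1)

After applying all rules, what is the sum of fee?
96.0

Step 1: Rule 2 takes priority for records with status = 'reversed'
  - 1 records: 25 × 0.8 = 20.0
Step 2: Rule 1 applies to remaining records with tx_type = 'withdrawal'
  - 4 records: 30 × 1.2 = 36.0
Step 3: Other records unchanged: 40
Step 4: Final sum = 20.0 + 36.0 + 40 = 96.0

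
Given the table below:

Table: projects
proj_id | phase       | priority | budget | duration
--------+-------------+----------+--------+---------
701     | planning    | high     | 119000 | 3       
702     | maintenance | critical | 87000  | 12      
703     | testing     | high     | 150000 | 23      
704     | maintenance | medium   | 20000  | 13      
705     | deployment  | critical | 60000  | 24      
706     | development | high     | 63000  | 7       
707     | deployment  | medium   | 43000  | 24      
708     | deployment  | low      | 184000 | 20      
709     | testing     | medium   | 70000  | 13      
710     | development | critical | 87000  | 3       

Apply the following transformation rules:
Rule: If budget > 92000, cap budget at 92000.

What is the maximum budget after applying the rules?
92000

Step 1: Original maximum budget = 184000
Step 2: Apply cap at 92000
Step 3: 3 records had budget > 92000 and were capped
Step 4: Maximum after transformation = 92000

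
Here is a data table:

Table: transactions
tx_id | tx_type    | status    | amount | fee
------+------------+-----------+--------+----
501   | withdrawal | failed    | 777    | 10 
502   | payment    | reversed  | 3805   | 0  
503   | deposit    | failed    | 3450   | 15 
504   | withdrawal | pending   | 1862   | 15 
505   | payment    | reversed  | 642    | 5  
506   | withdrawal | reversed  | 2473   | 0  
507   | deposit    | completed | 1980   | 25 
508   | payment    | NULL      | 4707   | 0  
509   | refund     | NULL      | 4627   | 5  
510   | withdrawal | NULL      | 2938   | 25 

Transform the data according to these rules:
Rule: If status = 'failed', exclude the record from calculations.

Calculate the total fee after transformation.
75

Step 1: Identify records where status = 'failed'
Step 2: The excluded records sum to 25
Step 3: Original total fee = 100
Step 4: Remaining total = 100 - 25 = 75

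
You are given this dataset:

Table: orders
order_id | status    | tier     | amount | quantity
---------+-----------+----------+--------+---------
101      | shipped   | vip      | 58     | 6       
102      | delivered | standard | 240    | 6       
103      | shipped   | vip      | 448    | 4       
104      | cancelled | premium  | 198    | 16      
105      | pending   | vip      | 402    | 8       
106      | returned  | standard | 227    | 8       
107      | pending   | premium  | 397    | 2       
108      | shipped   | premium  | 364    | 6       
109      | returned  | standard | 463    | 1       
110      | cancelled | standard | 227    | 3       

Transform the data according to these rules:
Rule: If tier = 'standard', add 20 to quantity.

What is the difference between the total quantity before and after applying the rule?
80

Step 1: Original sum of quantity = 60
Step 2: 4 records have tier = 'standard'
Step 3: Each affected record changes by 20
Step 4: Total change = 4 × 20 = 80
Step 5: New sum = 60 + 80 = 140
Step 6: Difference = |140 - 60| = 80
        (Sum increased by 80)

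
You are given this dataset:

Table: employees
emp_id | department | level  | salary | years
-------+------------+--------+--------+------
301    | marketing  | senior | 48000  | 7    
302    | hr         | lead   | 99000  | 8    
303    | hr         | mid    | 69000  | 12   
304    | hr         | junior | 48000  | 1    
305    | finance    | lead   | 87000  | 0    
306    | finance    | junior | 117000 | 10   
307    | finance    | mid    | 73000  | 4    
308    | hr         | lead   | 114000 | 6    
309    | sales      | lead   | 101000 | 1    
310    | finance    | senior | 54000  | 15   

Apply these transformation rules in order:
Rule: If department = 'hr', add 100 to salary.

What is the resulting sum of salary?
810400

Step 1: Count records where department = 'hr': 4
Step 2: Total bonus added: 4 × 100 = 400
Step 3: Original sum of salary: 810000
Step 4: Final sum = 810000 + 400 = 810400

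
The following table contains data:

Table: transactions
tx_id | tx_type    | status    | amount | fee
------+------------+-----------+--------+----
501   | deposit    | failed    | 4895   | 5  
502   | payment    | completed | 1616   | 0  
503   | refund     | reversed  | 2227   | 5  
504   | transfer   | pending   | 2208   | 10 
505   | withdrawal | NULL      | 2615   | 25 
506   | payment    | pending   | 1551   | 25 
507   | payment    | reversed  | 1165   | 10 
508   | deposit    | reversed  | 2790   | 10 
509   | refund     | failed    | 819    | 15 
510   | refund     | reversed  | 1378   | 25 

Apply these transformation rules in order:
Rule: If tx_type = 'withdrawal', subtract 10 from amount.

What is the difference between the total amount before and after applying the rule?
10

Step 1: Original sum of amount = 21264
Step 2: 1 records have tx_type = 'withdrawal'
Step 3: Each affected record changes by -10
Step 4: Total change = 1 × -10 = -10
Step 5: New sum = 21264 + -10 = 21254
Step 6: Difference = |21254 - 21264| = 10
        (Sum decreased by 10)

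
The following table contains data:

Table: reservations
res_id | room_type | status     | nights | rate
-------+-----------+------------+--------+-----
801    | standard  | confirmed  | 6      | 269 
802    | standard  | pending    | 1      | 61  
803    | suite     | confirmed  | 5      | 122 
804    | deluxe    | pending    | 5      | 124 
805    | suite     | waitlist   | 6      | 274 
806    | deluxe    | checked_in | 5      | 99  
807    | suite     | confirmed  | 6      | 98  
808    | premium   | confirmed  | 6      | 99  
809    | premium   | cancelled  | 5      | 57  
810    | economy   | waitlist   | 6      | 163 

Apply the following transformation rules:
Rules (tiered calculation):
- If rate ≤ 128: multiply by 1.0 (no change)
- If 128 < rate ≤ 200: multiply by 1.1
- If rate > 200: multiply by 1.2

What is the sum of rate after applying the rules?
1490.9

Step 1: Tier 1 (rate ≤ 128): 7 records, sum = 660 × 1.0 = 660.0
Step 2: Tier 2 (128 < rate ≤ 200): 1 records, sum = 163 × 1.1 = 179.3
Step 3: Tier 3 (rate > 200): 2 records, sum = 543 × 1.2 = 651.6
Step 4: Final sum = 660.0 + 179.3 + 651.6 = 1490.9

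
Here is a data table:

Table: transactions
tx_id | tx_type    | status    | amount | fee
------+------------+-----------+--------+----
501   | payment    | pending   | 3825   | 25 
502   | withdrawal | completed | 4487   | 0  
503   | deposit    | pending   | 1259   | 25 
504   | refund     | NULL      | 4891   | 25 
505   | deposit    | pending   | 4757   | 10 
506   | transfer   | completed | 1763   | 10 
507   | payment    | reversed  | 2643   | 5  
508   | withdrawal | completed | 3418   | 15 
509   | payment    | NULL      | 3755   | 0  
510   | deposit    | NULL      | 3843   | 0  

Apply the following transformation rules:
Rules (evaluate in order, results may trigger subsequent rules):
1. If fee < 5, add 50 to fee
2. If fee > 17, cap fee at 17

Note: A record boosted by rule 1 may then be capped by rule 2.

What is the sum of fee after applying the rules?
142

Step 1: Apply rule 1 to records with fee < 5
  - 3 records get bonus of 50
  - Of these, 3 records then exceed 17 and get capped
Step 2: Apply rule 2 to records with fee > 17
  - 3 records (original) are capped
Step 3: Calculate final sum = 142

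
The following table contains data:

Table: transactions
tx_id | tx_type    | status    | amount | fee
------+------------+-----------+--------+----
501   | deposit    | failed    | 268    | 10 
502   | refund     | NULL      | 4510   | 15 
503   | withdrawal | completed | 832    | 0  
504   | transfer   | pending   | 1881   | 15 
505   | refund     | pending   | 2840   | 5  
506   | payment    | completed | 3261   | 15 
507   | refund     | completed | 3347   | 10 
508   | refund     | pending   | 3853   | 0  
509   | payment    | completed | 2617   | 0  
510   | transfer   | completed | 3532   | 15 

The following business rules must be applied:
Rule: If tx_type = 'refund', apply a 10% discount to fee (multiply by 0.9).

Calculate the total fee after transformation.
82.0

Step 1: Records with tx_type = 'refund' have total fee = 30
Step 2: Apply multiplier: 30 × 0.9 = 27.0
Step 3: Other records total: 55
Step 4: Final sum = 27.0 + 55 = 82.0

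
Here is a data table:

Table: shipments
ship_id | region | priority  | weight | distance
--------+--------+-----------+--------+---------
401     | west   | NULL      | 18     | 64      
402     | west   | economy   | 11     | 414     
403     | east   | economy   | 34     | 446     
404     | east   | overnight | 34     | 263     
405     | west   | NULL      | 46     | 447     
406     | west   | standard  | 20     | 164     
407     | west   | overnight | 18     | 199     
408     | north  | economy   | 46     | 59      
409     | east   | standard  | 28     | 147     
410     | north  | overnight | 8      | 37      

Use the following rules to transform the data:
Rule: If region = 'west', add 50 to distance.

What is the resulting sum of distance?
2490

Step 1: Count records where region = 'west': 5
Step 2: Total bonus added: 5 × 50 = 250
Step 3: Original sum of distance: 2240
Step 4: Final sum = 2240 + 250 = 2490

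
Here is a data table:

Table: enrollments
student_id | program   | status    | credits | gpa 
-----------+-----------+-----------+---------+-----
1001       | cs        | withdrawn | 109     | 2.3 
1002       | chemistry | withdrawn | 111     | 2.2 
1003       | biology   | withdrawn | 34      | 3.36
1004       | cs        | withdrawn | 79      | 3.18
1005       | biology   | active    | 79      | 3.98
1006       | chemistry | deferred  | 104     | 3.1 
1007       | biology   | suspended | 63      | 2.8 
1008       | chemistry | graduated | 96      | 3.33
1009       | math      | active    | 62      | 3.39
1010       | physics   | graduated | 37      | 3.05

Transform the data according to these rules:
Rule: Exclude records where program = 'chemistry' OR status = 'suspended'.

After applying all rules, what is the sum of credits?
400

Step 1: Find records where program = 'chemistry' OR status = 'suspended'
Step 2: 4 records match, summing to 374
Step 3: Original sum: 774
Step 4: Remaining sum = 774 - 374 = 400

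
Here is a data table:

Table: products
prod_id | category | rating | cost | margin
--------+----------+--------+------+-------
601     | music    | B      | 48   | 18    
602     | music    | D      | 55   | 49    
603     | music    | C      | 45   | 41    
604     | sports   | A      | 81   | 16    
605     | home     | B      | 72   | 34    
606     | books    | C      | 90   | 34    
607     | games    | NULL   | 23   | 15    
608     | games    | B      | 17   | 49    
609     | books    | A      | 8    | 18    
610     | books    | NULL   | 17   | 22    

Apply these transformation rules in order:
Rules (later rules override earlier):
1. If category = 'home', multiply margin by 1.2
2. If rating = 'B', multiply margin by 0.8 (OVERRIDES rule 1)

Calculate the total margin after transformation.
275.8

Step 1: Rule 2 takes priority for records with rating = 'B'
  - 3 records: 101 × 0.8 = 80.8
Step 2: Rule 1 applies to remaining records with category = 'home'
  - 0 records: 0 × 1.2 = 0.0
Step 3: Other records unchanged: 195
Step 4: Final sum = 80.8 + 0.0 + 195 = 275.8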